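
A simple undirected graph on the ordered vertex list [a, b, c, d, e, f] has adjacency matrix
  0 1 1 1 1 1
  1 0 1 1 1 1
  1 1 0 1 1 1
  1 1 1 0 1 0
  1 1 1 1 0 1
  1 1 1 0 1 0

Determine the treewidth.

A width-4 tree decomposition is:
Bags: B1 = {a, b, c, e, f}  B2 = {a, b, c, d, e}
Tree: B1–B2
Every bag has size at most 5, so the width is 5 − 1 = 4 and tw(G) ≤ 4. On the other hand G contains the 5-clique {a, b, c, d, e}. A clique must lie in a single bag of any decomposition, so no decomposition can have width below 4. Therefore the treewidth is 4.

4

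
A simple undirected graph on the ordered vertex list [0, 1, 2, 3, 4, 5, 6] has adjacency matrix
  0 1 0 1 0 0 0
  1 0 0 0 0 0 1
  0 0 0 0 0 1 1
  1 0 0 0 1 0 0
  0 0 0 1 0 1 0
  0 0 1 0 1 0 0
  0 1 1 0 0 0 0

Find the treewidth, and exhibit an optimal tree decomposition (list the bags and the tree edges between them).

The largest bag has 3 vertices, giving width 2; this decomposition certifies tw(G) ≤ 2. For the lower bound, G contains the cycle 6–2–5–4–3–0–1–6, so G is not a forest; only forests have treewidth ≤ 1, hence tw(G) ≥ 2. The upper and lower bounds meet at 2, so that is the treewidth.

Treewidth 2.
Bags: B1 = {2, 5, 6}  B2 = {4, 5, 6}  B3 = {3, 4, 6}  B4 = {0, 3, 6}  B5 = {0, 1, 6}
Tree: B1–B2, B2–B3, B3–B4, B4–B5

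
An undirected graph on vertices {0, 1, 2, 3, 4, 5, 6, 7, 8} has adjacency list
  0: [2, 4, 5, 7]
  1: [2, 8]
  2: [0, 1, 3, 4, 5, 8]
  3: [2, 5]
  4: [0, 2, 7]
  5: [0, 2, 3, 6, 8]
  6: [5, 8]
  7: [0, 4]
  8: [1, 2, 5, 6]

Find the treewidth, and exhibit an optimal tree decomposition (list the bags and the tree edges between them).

Every bag has size at most 3, so the width is 3 − 1 = 2 and tw(G) ≤ 2. On the other hand G contains the 3-clique {1, 2, 8}. A clique must lie in a single bag of any decomposition, so no decomposition can have width below 2. The upper and lower bounds meet at 2, so that is the treewidth.

Treewidth 2.
Bags: B1 = {2, 3, 5}  B2 = {0, 2, 5}  B3 = {0, 2, 4}  B4 = {2, 5, 8}  B5 = {5, 6, 8}  B6 = {0, 4, 7}  B7 = {1, 2, 8}
Tree: B1–B2, B2–B3, B2–B4, B4–B5, B3–B6, B4–B7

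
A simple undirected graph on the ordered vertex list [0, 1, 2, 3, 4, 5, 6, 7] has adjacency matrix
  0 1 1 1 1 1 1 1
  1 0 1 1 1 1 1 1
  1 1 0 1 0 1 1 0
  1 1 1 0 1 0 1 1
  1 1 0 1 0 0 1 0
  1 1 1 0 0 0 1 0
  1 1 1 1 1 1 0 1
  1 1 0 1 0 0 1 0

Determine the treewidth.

A width-4 tree decomposition is:
Bags: B1 = {0, 1, 3, 4, 6}  B2 = {0, 1, 3, 6, 7}  B3 = {0, 1, 2, 3, 6}  B4 = {0, 1, 2, 5, 6}
Tree: B1–B2, B1–B3, B3–B4
The largest bag has 5 vertices, giving width 4; this decomposition certifies tw(G) ≤ 4. For the lower bound, the 5 vertices {0, 1, 2, 3, 6} are pairwise adjacent, and any tree decomposition puts a clique entirely inside one bag — forcing width ≥ 4. Combining the bounds, tw(G) = 4.

4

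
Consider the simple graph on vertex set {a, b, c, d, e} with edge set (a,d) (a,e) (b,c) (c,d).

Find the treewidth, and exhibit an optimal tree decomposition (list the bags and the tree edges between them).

Every bag has size at most 2, so the width is 2 − 1 = 1 and tw(G) ≤ 1. Any graph with an edge has treewidth ≥ 1, and G has the edge b–c. The upper and lower bounds meet at 1, so that is the treewidth.

Treewidth 1.
Bags: B1 = {b, c}  B2 = {c, d}  B3 = {a, d}  B4 = {a, e}
Tree: B1–B2, B2–B3, B3–B4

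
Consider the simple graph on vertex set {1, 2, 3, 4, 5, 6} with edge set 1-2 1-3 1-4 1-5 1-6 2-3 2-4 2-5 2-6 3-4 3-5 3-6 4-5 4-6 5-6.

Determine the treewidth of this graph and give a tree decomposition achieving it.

A single bag containing all 6 vertices is trivially a valid decomposition of width 5. Conversely, {1, 2, 3, 4, 5, 6} is a clique of size 6, and the vertices of any clique must share a bag in every tree decomposition; so some bag has ≥ 6 vertices and tw(G) ≥ 5. Therefore the treewidth is 5.

Treewidth 5.
One such decomposition:
Bags: B1 = {1, 2, 3, 4, 5, 6}
Tree: (single bag)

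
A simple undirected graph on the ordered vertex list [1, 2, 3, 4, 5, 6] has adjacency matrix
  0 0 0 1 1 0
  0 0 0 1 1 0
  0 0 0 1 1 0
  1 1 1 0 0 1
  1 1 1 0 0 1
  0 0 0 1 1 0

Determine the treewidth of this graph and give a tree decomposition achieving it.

Every bag has size at most 3, so the width is 3 − 1 = 2 and tw(G) ≤ 2. Since 2–4–6–5–2 is a cycle in G, G is not acyclic. Forests are exactly the graphs of treewidth ≤ 1, so tw(G) ≥ 2. The upper and lower bounds meet at 2, so that is the treewidth.

Treewidth 2.
One such decomposition:
Bags: B1 = {2, 4, 5}  B2 = {4, 5, 6}  B3 = {3, 4, 5}  B4 = {1, 4, 5}
Tree: B1–B2, B2–B3, B3–B4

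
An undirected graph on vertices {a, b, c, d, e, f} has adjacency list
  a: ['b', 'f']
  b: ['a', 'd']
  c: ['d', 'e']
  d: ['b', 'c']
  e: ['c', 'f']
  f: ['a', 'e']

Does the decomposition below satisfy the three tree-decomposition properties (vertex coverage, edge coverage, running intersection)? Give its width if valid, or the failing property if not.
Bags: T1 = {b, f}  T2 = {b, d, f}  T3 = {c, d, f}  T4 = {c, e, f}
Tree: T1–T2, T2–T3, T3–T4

No — vertex a appears in no bag.

A tree decomposition must satisfy three properties: every vertex lies in some bag; for every edge, both endpoints lie together in some bag; and for every vertex, the bags containing it form a connected subtree. Here vertex a appears in no bag, so the decomposition is invalid.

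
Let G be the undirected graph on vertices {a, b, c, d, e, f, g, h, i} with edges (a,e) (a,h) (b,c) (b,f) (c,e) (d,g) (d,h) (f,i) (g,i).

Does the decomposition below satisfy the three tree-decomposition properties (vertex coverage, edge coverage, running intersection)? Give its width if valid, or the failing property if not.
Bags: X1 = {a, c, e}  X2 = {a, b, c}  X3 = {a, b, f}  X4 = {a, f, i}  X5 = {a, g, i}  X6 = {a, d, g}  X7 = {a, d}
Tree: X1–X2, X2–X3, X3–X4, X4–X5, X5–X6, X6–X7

A tree decomposition must satisfy three properties: every vertex lies in some bag; for every edge, both endpoints lie together in some bag; and for every vertex, the bags containing it form a connected subtree. Here vertex h appears in no bag, so the decomposition is invalid.

No — vertex h appears in no bag.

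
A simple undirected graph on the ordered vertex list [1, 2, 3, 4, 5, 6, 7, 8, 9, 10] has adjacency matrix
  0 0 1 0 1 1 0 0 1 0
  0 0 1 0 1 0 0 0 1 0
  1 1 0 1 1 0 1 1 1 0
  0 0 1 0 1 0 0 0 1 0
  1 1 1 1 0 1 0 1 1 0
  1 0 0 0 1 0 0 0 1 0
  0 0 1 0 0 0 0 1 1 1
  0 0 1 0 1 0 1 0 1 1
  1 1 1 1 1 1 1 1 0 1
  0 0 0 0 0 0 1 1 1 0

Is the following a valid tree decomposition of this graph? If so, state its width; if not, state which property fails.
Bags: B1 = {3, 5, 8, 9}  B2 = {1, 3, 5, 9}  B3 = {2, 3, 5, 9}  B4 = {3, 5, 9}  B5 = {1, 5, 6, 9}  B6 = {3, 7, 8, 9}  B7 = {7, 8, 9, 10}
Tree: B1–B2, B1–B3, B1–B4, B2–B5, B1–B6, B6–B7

No — vertex 4 appears in no bag.

A tree decomposition must satisfy three properties: every vertex lies in some bag; for every edge, both endpoints lie together in some bag; and for every vertex, the bags containing it form a connected subtree. Here vertex 4 appears in no bag, so the decomposition is invalid.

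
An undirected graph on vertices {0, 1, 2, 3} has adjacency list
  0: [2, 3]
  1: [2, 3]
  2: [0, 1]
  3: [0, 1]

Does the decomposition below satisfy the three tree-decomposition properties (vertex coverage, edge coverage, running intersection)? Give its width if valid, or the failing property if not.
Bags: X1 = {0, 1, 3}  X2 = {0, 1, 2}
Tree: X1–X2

Vertex coverage: the bags together contain {0, 1, 2, 3}, the full vertex set. Edge coverage: each edge of G has both endpoints in at least one bag. Running intersection: for every vertex, the bags containing it form a connected subtree. All three properties hold, so this is a valid tree decomposition of width max|bag| − 1 = 2, and hence tw(G) ≤ 2.

Yes; width 2.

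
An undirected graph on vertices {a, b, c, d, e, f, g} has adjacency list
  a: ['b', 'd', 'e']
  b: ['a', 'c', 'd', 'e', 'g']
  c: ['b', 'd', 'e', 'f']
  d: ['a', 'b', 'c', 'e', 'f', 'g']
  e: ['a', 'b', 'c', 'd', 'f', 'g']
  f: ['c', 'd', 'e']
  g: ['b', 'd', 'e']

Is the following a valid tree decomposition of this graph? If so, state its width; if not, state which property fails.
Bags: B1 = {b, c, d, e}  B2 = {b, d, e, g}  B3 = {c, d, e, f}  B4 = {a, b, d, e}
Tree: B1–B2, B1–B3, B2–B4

Vertex coverage: the bags together contain {a, b, c, d, e, f, g}, the full vertex set. Edge coverage: each edge of G has both endpoints in at least one bag. Running intersection: for every vertex, the bags containing it form a connected subtree. All three properties hold, so this is a valid tree decomposition of width max|bag| − 1 = 3, and hence tw(G) ≤ 3.

Yes; width 3.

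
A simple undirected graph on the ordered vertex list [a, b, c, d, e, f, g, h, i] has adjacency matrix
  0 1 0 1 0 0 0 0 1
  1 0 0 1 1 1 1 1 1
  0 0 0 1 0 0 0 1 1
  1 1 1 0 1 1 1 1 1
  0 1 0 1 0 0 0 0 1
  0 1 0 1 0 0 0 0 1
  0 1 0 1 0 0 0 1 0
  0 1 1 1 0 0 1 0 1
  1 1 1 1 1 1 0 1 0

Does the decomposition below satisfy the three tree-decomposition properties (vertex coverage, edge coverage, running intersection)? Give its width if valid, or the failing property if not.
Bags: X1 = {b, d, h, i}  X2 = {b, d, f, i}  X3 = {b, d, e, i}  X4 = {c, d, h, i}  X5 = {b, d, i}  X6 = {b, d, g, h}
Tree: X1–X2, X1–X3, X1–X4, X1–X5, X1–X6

No — vertex a appears in no bag.

A tree decomposition must satisfy three properties: every vertex lies in some bag; for every edge, both endpoints lie together in some bag; and for every vertex, the bags containing it form a connected subtree. Here vertex a appears in no bag, so the decomposition is invalid.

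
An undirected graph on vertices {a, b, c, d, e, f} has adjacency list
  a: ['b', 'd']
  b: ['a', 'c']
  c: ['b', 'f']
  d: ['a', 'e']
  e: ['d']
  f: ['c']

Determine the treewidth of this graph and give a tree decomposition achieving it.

Treewidth 1.
One optimal decomposition is:
Bags: B1 = {d, e}  B2 = {a, d}  B3 = {a, b}  B4 = {b, c}  B5 = {c, f}
Tree: B1–B2, B2–B3, B3–B4, B4–B5

The largest bag has 2 vertices, giving width 1; this decomposition certifies tw(G) ≤ 1. Since G has at least one edge (e.g. e–d), it is not an edgeless graph, so tw(G) ≥ 1. Therefore the treewidth is 1.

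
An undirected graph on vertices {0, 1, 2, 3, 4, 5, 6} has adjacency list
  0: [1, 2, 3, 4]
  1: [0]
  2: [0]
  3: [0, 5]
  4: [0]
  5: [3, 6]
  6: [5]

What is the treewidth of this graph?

A width-1 tree decomposition is:
Bags: B1 = {3, 5}  B2 = {0, 3}  B3 = {0, 2}  B4 = {0, 1}  B5 = {5, 6}  B6 = {0, 4}
Tree: B1–B2, B2–B3, B2–B4, B1–B5, B2–B6
Each bag holds 2 vertices, so the decomposition has width 1, which upper-bounds the treewidth. Since G has at least one edge (e.g. 5–3), it is not an edgeless graph, so tw(G) ≥ 1. The upper and lower bounds meet at 1, so that is the treewidth.

1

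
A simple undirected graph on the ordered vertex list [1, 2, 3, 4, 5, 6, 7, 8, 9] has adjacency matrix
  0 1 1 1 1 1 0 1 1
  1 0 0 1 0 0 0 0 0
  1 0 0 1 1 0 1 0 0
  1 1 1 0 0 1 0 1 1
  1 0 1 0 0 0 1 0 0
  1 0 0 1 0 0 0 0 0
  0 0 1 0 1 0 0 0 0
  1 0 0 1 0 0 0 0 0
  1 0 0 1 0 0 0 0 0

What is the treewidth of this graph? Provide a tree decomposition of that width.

The largest bag has 3 vertices, giving width 2; this decomposition certifies tw(G) ≤ 2. For the lower bound, the 3 vertices {1, 2, 4} are pairwise adjacent, and any tree decomposition puts a clique entirely inside one bag — forcing width ≥ 2. The upper and lower bounds meet at 2, so that is the treewidth.

Treewidth 2.
One such decomposition:
Bags: B1 = {1, 2, 4}  B2 = {1, 4, 6}  B3 = {1, 4, 9}  B4 = {1, 4, 8}  B5 = {1, 3, 4}  B6 = {1, 3, 5}  B7 = {3, 5, 7}
Tree: B1–B2, B1–B3, B3–B4, B2–B5, B5–B6, B6–B7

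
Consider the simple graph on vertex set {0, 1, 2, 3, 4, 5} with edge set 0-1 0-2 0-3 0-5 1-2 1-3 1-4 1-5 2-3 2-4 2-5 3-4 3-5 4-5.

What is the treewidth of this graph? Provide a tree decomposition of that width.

Treewidth 4.
One optimal decomposition is:
Bags: B1 = {0, 1, 2, 3, 5}  B2 = {1, 2, 3, 4, 5}
Tree: B1–B2

The largest bag has 5 vertices, giving width 4; this decomposition certifies tw(G) ≤ 4. For the lower bound, the 5 vertices {0, 1, 2, 3, 5} are pairwise adjacent, and any tree decomposition puts a clique entirely inside one bag — forcing width ≥ 4. Therefore the treewidth is 4.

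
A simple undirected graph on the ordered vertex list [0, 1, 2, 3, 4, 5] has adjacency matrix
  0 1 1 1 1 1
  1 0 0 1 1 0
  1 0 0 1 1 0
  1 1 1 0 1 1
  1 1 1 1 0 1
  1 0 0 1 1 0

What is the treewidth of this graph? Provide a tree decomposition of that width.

Treewidth 3.
One optimal decomposition is:
Bags: B1 = {0, 3, 4, 5}  B2 = {0, 2, 3, 4}  B3 = {0, 1, 3, 4}
Tree: B1–B2, B2–B3

The largest bag has 4 vertices, giving width 3; this decomposition certifies tw(G) ≤ 3. Conversely, {0, 1, 3, 4} is a clique of size 4, and the vertices of any clique must share a bag in every tree decomposition; so some bag has ≥ 4 vertices and tw(G) ≥ 3. Therefore the treewidth is 3.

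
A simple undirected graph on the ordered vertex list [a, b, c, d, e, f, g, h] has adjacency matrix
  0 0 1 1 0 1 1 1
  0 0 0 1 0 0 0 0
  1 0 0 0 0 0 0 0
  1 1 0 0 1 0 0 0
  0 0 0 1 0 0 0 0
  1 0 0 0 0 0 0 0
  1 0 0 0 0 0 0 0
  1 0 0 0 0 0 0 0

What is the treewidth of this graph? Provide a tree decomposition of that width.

Treewidth 1.
One optimal decomposition is:
Bags: B1 = {a, d}  B2 = {b, d}  B3 = {a, g}  B4 = {a, c}  B5 = {d, e}  B6 = {a, f}  B7 = {a, h}
Tree: B1–B2, B1–B3, B1–B4, B2–B5, B4–B6, B4–B7

Each bag holds 2 vertices, so the decomposition has width 1, which upper-bounds the treewidth. Since G has at least one edge (e.g. d–a), it is not an edgeless graph, so tw(G) ≥ 1. Hence tw(G) = 1 exactly.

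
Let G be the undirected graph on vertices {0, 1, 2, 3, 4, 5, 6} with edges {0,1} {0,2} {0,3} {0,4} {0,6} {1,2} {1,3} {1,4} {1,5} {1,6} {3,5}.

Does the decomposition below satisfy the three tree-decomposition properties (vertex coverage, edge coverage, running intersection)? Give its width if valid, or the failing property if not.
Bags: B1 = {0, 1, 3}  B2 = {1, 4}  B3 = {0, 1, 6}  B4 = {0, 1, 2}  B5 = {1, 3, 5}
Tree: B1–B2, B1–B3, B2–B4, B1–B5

A tree decomposition must satisfy three properties: every vertex lies in some bag; for every edge, both endpoints lie together in some bag; and for every vertex, the bags containing it form a connected subtree. Here edge (0,4) lies in no bag, so the decomposition is invalid.

No — edge (0,4) lies in no bag.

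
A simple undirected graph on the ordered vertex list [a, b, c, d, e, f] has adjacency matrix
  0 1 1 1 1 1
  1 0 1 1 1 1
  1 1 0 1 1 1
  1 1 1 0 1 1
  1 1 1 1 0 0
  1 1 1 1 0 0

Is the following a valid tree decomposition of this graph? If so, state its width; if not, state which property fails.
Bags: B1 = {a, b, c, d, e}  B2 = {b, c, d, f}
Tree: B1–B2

A tree decomposition must satisfy three properties: every vertex lies in some bag; for every edge, both endpoints lie together in some bag; and for every vertex, the bags containing it form a connected subtree. Here edge (a,f) lies in no bag, so the decomposition is invalid.

No — edge (a,f) lies in no bag.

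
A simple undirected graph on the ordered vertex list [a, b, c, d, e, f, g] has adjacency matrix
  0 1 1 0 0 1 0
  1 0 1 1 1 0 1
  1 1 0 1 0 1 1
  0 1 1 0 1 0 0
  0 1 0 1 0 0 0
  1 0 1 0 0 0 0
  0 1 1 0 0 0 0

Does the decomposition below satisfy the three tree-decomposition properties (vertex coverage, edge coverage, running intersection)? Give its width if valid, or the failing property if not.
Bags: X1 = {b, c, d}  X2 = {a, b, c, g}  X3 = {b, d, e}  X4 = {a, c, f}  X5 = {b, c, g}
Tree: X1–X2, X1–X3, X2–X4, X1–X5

A tree decomposition must satisfy three properties: every vertex lies in some bag; for every edge, both endpoints lie together in some bag; and for every vertex, the bags containing it form a connected subtree. Here bags containing vertex g are not connected in the tree, so the decomposition is invalid.

No — bags containing vertex g are not connected in the tree.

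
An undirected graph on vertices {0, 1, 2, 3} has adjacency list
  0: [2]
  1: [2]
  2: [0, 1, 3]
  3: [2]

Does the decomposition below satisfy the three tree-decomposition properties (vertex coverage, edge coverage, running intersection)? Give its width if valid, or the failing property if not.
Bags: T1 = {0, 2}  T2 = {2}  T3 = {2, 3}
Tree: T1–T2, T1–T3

A tree decomposition must satisfy three properties: every vertex lies in some bag; for every edge, both endpoints lie together in some bag; and for every vertex, the bags containing it form a connected subtree. Here vertex 1 appears in no bag, so the decomposition is invalid.

No — vertex 1 appears in no bag.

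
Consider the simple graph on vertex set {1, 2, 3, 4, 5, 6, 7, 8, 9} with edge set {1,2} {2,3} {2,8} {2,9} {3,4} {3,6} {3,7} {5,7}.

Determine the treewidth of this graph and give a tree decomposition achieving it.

Treewidth 1.
One optimal decomposition is:
Bags: B1 = {3, 7}  B2 = {5, 7}  B3 = {3, 4}  B4 = {2, 3}  B5 = {2, 8}  B6 = {1, 2}  B7 = {3, 6}  B8 = {2, 9}
Tree: B1–B2, B1–B3, B3–B4, B4–B5, B4–B6, B3–B7, B6–B8

Each bag holds 2 vertices, so the decomposition has width 1, which upper-bounds the treewidth. Any graph with an edge has treewidth ≥ 1, and G has the edge 3–7. The upper and lower bounds meet at 1, so that is the treewidth.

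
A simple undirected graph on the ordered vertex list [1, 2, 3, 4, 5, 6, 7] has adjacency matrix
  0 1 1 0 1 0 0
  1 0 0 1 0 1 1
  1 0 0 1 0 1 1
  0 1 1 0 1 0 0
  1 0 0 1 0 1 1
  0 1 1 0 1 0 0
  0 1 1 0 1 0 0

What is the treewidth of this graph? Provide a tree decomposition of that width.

Treewidth 3.
Bags: B1 = {1, 2, 3, 5}  B2 = {2, 3, 5, 7}  B3 = {2, 3, 5, 6}  B4 = {2, 3, 4, 5}
Tree: B1–B2, B2–B3, B3–B4

The largest bag has 4 vertices, giving width 3; this decomposition certifies tw(G) ≤ 3. For the lower bound: the 4 vertex sets {1,3}, {5,7}, {2}, {6} are disjoint, each induces a connected subgraph, and every pair is joined by at least one edge of G. Contracting each set to a single vertex therefore yields K_{4} as a minor, and since treewidth is minor-monotone, tw(G) ≥ tw(K_{4}) = 3. Hence tw(G) = 3 exactly.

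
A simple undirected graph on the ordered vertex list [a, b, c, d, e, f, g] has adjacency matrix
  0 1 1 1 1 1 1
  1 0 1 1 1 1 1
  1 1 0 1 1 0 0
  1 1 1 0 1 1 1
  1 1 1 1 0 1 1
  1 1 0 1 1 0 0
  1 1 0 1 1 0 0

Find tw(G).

A width-4 tree decomposition is:
Bags: B1 = {a, b, d, e, g}  B2 = {a, b, c, d, e}  B3 = {a, b, d, e, f}
Tree: B1–B2, B1–B3
Each bag holds 5 vertices, so the decomposition has width 4, which upper-bounds the treewidth. Conversely, {a, b, d, e, g} is a clique of size 5, and the vertices of any clique must share a bag in every tree decomposition; so some bag has ≥ 5 vertices and tw(G) ≥ 4. Hence tw(G) = 4 exactly.

4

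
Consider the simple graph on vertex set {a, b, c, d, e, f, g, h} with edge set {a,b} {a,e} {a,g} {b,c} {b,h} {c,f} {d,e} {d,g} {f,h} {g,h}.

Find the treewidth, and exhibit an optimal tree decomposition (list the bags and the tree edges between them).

Each bag holds 3 vertices, so the decomposition has width 2, which upper-bounds the treewidth. The edges f–c–b–h–f form a cycle, so G is not a tree and its treewidth is at least 2. Combining the bounds, tw(G) = 2.

Treewidth 2.
One such decomposition:
Bags: B1 = {c, f, h}  B2 = {b, c, h}  B3 = {b, g, h}  B4 = {a, b, g}  B5 = {a, d, g}  B6 = {a, d, e}
Tree: B1–B2, B2–B3, B3–B4, B4–B5, B5–B6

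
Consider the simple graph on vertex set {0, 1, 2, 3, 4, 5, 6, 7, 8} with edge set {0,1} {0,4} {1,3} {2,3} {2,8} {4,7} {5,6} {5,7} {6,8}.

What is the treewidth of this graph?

A width-2 tree decomposition is:
Bags: B1 = {2, 6, 8}  B2 = {2, 3, 6}  B3 = {1, 3, 6}  B4 = {0, 1, 6}  B5 = {0, 4, 6}  B6 = {4, 6, 7}  B7 = {5, 6, 7}
Tree: B1–B2, B2–B3, B3–B4, B4–B5, B5–B6, B6–B7
Each bag holds 3 vertices, so the decomposition has width 2, which upper-bounds the treewidth. For the lower bound, G contains the cycle 6–8–2–3–1–0–4–7–5–6, so G is not a forest; only forests have treewidth ≤ 1, hence tw(G) ≥ 2. The upper and lower bounds meet at 2, so that is the treewidth.

2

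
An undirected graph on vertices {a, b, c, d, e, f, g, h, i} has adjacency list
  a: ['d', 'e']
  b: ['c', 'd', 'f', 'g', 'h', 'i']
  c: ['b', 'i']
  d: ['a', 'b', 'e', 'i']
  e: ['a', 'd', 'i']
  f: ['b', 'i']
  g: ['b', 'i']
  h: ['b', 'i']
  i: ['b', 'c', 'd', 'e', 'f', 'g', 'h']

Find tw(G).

2

A width-2 tree decomposition is:
Bags: B1 = {b, c, i}  B2 = {b, d, i}  B3 = {d, e, i}  B4 = {b, h, i}  B5 = {a, d, e}  B6 = {b, f, i}  B7 = {b, g, i}
Tree: B1–B2, B2–B3, B2–B4, B3–B5, B2–B6, B1–B7
Every bag has size at most 3, so the width is 3 − 1 = 2 and tw(G) ≤ 2. Conversely, {a, d, e} is a clique of size 3, and the vertices of any clique must share a bag in every tree decomposition; so some bag has ≥ 3 vertices and tw(G) ≥ 2. Therefore the treewidth is 2.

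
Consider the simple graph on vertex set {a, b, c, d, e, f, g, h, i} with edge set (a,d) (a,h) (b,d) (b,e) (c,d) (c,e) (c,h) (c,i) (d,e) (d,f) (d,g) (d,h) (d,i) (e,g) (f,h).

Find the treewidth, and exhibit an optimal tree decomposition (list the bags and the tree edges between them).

Treewidth 2.
One optimal decomposition is:
Bags: B1 = {c, d, e}  B2 = {d, e, g}  B3 = {c, d, i}  B4 = {c, d, h}  B5 = {a, d, h}  B6 = {d, f, h}  B7 = {b, d, e}
Tree: B1–B2, B1–B3, B1–B4, B4–B5, B4–B6, B2–B7

Every bag has size at most 3, so the width is 3 − 1 = 2 and tw(G) ≤ 2. Conversely, {d, e, g} is a clique of size 3, and the vertices of any clique must share a bag in every tree decomposition; so some bag has ≥ 3 vertices and tw(G) ≥ 2. Combining the bounds, tw(G) = 2.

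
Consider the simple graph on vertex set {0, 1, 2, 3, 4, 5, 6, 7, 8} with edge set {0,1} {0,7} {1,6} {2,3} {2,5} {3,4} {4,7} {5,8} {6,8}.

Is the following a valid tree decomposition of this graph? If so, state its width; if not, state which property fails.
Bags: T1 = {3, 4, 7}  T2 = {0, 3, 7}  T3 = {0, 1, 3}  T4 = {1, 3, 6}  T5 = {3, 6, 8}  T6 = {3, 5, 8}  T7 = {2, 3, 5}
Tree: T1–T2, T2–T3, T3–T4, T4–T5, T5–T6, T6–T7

Yes; width 2.

Vertex coverage: the bags together contain {0, 1, 2, 3, 4, 5, 6, 7, 8}, the full vertex set. Edge coverage: each edge of G has both endpoints in at least one bag. Running intersection: for every vertex, the bags containing it form a connected subtree. All three properties hold, so this is a valid tree decomposition of width max|bag| − 1 = 2, and hence tw(G) ≤ 2.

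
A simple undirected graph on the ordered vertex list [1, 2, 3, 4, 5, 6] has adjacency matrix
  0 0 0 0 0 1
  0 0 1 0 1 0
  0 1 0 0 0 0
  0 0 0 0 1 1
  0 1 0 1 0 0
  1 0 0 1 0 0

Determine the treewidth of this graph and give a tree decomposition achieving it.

The largest bag has 2 vertices, giving width 1; this decomposition certifies tw(G) ≤ 1. G has an edge, so its treewidth is at least 1. The upper and lower bounds meet at 1, so that is the treewidth.

Treewidth 1.
Bags: B1 = {2, 3}  B2 = {2, 5}  B3 = {4, 5}  B4 = {4, 6}  B5 = {1, 6}
Tree: B1–B2, B2–B3, B3–B4, B4–B5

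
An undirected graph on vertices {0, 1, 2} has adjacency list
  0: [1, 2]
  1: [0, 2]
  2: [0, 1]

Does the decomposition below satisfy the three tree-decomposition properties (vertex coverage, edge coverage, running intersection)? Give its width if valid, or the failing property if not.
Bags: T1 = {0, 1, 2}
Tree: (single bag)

Every vertex of G appears in some bag (union = {0, 1, 2}); every edge is covered by a bag; and for each vertex v the set of bags containing v is connected in the bag tree. The decomposition is therefore valid. The largest bag has 3 vertices, so the width is 2.

Yes; width 2.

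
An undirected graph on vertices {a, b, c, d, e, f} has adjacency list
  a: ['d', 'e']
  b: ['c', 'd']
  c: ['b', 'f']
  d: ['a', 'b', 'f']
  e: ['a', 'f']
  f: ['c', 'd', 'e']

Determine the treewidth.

2

A width-2 tree decomposition is:
Bags: B1 = {a, e, f}  B2 = {a, d, f}  B3 = {c, d, f}  B4 = {b, c, d}
Tree: B1–B2, B2–B3, B3–B4
Each bag holds 3 vertices, so the decomposition has width 2, which upper-bounds the treewidth. For the lower bound, G contains the cycle e–a–d–f–e, so G is not a forest; only forests have treewidth ≤ 1, hence tw(G) ≥ 2. The upper and lower bounds meet at 2, so that is the treewidth.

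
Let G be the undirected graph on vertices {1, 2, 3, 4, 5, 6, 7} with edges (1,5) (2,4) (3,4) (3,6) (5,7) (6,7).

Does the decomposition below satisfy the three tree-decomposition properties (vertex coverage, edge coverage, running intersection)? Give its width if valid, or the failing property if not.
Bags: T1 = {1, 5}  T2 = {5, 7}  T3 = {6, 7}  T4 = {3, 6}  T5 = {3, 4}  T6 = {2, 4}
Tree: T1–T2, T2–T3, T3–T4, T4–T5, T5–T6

Vertex coverage: the bags together contain {1, 2, 3, 4, 5, 6, 7}, the full vertex set. Edge coverage: each edge of G has both endpoints in at least one bag. Running intersection: for every vertex, the bags containing it form a connected subtree. All three properties hold, so this is a valid tree decomposition of width max|bag| − 1 = 1, and hence tw(G) ≤ 1.

Yes; width 1.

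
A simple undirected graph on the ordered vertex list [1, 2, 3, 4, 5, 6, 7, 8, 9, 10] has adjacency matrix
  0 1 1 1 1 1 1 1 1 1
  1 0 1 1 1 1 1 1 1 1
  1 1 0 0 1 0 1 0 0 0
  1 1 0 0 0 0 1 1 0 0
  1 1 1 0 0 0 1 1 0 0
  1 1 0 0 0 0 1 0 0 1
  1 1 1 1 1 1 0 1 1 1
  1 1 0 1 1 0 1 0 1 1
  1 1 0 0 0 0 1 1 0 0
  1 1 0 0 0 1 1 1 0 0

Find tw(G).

A width-4 tree decomposition is:
Bags: B1 = {1, 2, 3, 5, 7}  B2 = {1, 2, 5, 7, 8}  B3 = {1, 2, 7, 8, 10}  B4 = {1, 2, 6, 7, 10}  B5 = {1, 2, 7, 8, 9}  B6 = {1, 2, 4, 7, 8}
Tree: B1–B2, B2–B3, B3–B4, B3–B5, B2–B6
The largest bag has 5 vertices, giving width 4; this decomposition certifies tw(G) ≤ 4. On the other hand G contains the 5-clique {1, 2, 7, 8, 9}. A clique must lie in a single bag of any decomposition, so no decomposition can have width below 4. The upper and lower bounds meet at 4, so that is the treewidth.

4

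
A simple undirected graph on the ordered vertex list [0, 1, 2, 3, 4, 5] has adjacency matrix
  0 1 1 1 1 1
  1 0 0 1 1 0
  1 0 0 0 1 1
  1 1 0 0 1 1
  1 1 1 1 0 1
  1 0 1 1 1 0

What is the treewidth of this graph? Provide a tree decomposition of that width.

The largest bag has 4 vertices, giving width 3; this decomposition certifies tw(G) ≤ 3. For the lower bound, the 4 vertices {0, 2, 4, 5} are pairwise adjacent, and any tree decomposition puts a clique entirely inside one bag — forcing width ≥ 3. Therefore the treewidth is 3.

Treewidth 3.
One optimal decomposition is:
Bags: B1 = {0, 3, 4, 5}  B2 = {0, 2, 4, 5}  B3 = {0, 1, 3, 4}
Tree: B1–B2, B1–B3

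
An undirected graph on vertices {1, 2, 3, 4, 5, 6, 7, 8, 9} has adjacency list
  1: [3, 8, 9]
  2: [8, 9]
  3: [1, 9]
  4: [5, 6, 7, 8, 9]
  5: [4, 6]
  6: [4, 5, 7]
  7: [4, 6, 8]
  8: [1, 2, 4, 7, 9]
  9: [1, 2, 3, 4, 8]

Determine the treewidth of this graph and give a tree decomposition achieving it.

Treewidth 2.
One optimal decomposition is:
Bags: B1 = {4, 8, 9}  B2 = {1, 8, 9}  B3 = {1, 3, 9}  B4 = {4, 7, 8}  B5 = {4, 6, 7}  B6 = {2, 8, 9}  B7 = {4, 5, 6}
Tree: B1–B2, B2–B3, B1–B4, B4–B5, B2–B6, B5–B7

Each bag holds 3 vertices, so the decomposition has width 2, which upper-bounds the treewidth. On the other hand G contains the 3-clique {1, 8, 9}. A clique must lie in a single bag of any decomposition, so no decomposition can have width below 2. Combining the bounds, tw(G) = 2.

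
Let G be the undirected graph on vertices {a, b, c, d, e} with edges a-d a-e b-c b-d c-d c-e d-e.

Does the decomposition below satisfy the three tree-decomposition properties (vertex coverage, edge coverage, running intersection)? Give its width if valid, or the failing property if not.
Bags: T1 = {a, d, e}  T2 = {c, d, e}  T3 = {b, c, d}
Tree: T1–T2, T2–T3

Checking the three conditions: (i) the bags cover all of {a, b, c, d, e}; (ii) for each edge, some bag contains both endpoints; (iii) the bags containing any fixed vertex form a subtree. All hold, so the decomposition is valid with width 3 − 1 = 2.

Yes; width 2.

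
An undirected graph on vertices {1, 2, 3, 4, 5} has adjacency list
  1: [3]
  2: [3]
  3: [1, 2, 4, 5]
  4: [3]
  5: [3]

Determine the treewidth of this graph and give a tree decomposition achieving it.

Treewidth 1.
Bags: B1 = {2, 3}  B2 = {1, 3}  B3 = {3, 5}  B4 = {3, 4}
Tree: B1–B2, B1–B3, B1–B4

The largest bag has 2 vertices, giving width 1; this decomposition certifies tw(G) ≤ 1. G has an edge, so its treewidth is at least 1. Combining the bounds, tw(G) = 1.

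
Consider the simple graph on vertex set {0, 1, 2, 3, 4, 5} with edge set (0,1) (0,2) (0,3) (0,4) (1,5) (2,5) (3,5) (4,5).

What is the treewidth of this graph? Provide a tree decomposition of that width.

The largest bag has 3 vertices, giving width 2; this decomposition certifies tw(G) ≤ 2. For the lower bound, G contains the cycle 2–0–1–5–2, so G is not a forest; only forests have treewidth ≤ 1, hence tw(G) ≥ 2. The upper and lower bounds meet at 2, so that is the treewidth.

Treewidth 2.
One optimal decomposition is:
Bags: B1 = {0, 2, 5}  B2 = {0, 1, 5}  B3 = {0, 4, 5}  B4 = {0, 3, 5}
Tree: B1–B2, B2–B3, B3–B4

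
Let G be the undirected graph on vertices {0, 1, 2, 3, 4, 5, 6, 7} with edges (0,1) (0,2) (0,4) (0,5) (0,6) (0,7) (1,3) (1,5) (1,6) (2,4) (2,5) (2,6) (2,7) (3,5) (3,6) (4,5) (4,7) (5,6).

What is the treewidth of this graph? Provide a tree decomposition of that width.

Treewidth 3.
One optimal decomposition is:
Bags: B1 = {0, 2, 5, 6}  B2 = {0, 1, 5, 6}  B3 = {1, 3, 5, 6}  B4 = {0, 2, 4, 5}  B5 = {0, 2, 4, 7}
Tree: B1–B2, B2–B3, B1–B4, B4–B5

Each bag holds 4 vertices, so the decomposition has width 3, which upper-bounds the treewidth. For the lower bound, the 4 vertices {0, 1, 5, 6} are pairwise adjacent, and any tree decomposition puts a clique entirely inside one bag — forcing width ≥ 3. The upper and lower bounds meet at 3, so that is the treewidth.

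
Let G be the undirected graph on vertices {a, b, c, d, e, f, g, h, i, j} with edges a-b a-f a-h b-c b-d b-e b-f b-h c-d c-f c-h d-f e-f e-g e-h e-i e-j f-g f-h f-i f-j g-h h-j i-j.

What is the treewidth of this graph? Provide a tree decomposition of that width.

Treewidth 3.
Bags: B1 = {b, e, f, h}  B2 = {a, b, f, h}  B3 = {e, f, h, j}  B4 = {b, c, f, h}  B5 = {e, f, i, j}  B6 = {e, f, g, h}  B7 = {b, c, d, f}
Tree: B1–B2, B1–B3, B2–B4, B3–B5, B3–B6, B4–B7

Every bag has size at most 4, so the width is 4 − 1 = 3 and tw(G) ≤ 3. Conversely, {b, c, d, f} is a clique of size 4, and the vertices of any clique must share a bag in every tree decomposition; so some bag has ≥ 4 vertices and tw(G) ≥ 3. The upper and lower bounds meet at 3, so that is the treewidth.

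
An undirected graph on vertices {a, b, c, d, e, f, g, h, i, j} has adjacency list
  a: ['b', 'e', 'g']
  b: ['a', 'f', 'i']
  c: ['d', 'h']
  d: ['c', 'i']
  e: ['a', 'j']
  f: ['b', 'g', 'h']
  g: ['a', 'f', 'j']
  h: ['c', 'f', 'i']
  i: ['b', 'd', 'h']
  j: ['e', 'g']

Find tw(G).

2

A width-2 tree decomposition is:
Bags: B1 = {c, d, h}  B2 = {d, h, i}  B3 = {f, h, i}  B4 = {b, f, i}  B5 = {b, f, g}  B6 = {a, b, g}  B7 = {a, g, j}  B8 = {a, e, j}
Tree: B1–B2, B2–B3, B3–B4, B4–B5, B5–B6, B6–B7, B7–B8
Each bag holds 3 vertices, so the decomposition has width 2, which upper-bounds the treewidth. For the lower bound, G contains the cycle c–d–i–h–c, so G is not a forest; only forests have treewidth ≤ 1, hence tw(G) ≥ 2. The upper and lower bounds meet at 2, so that is the treewidth.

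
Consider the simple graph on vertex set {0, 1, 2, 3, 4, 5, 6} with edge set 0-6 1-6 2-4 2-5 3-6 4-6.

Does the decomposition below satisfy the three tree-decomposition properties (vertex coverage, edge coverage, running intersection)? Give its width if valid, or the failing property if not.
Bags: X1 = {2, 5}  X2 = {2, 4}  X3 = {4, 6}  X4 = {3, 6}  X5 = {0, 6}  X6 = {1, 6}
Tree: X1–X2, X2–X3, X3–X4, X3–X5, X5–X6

Yes; width 1.

Every vertex of G appears in some bag (union = {0, 1, 2, 3, 4, 5, 6}); every edge is covered by a bag; and for each vertex v the set of bags containing v is connected in the bag tree. The decomposition is therefore valid. The largest bag has 2 vertices, so the width is 1.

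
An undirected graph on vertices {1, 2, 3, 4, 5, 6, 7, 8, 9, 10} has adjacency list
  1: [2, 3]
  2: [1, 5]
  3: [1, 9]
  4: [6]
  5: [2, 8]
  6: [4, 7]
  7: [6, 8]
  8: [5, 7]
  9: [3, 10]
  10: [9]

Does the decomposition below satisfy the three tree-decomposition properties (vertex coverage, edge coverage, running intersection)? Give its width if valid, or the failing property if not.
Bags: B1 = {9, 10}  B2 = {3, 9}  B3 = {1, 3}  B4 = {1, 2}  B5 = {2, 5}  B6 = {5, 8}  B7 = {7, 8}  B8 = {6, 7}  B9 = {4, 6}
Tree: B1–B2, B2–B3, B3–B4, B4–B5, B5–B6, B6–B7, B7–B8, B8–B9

Yes; width 1.

Checking the three conditions: (i) the bags cover all of {1, 2, 3, 4, 5, 6, 7, 8, 9, 10}; (ii) for each edge, some bag contains both endpoints; (iii) the bags containing any fixed vertex form a subtree. All hold, so the decomposition is valid with width 2 − 1 = 1.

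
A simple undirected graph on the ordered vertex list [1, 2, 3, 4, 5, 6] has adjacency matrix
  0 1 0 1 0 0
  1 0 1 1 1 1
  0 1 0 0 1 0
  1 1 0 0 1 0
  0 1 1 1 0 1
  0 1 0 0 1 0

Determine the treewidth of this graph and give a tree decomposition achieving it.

The largest bag has 3 vertices, giving width 2; this decomposition certifies tw(G) ≤ 2. On the other hand G contains the 3-clique {1, 2, 4}. A clique must lie in a single bag of any decomposition, so no decomposition can have width below 2. Hence tw(G) = 2 exactly.

Treewidth 2.
One such decomposition:
Bags: B1 = {2, 3, 5}  B2 = {2, 5, 6}  B3 = {2, 4, 5}  B4 = {1, 2, 4}
Tree: B1–B2, B1–B3, B3–B4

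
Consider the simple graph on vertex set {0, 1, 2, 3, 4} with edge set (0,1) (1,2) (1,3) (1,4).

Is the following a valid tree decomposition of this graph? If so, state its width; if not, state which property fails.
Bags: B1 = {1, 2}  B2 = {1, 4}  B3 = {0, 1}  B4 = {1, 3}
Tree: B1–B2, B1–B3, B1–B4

Yes; width 1.

Vertex coverage: the bags together contain {0, 1, 2, 3, 4}, the full vertex set. Edge coverage: each edge of G has both endpoints in at least one bag. Running intersection: for every vertex, the bags containing it form a connected subtree. All three properties hold, so this is a valid tree decomposition of width max|bag| − 1 = 1, and hence tw(G) ≤ 1.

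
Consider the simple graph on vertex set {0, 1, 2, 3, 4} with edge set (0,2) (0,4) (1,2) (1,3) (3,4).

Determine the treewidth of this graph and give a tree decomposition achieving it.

Treewidth 2.
Bags: B1 = {1, 3, 4}  B2 = {1, 2, 4}  B3 = {0, 2, 4}
Tree: B1–B2, B2–B3

Every bag has size at most 3, so the width is 3 − 1 = 2 and tw(G) ≤ 2. Since 4–3–1–2–0–4 is a cycle in G, G is not acyclic. Forests are exactly the graphs of treewidth ≤ 1, so tw(G) ≥ 2. The upper and lower bounds meet at 2, so that is the treewidth.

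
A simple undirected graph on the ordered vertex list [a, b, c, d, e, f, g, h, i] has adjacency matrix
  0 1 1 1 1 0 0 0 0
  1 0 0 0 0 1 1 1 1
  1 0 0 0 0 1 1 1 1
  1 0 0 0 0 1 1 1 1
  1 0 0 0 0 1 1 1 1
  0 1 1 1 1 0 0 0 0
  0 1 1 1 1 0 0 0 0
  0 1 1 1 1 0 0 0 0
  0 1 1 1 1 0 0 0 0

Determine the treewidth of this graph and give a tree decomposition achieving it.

Treewidth 4.
Bags: B1 = {b, c, d, e, h}  B2 = {b, c, d, e, i}  B3 = {b, c, d, e, g}  B4 = {a, b, c, d, e}  B5 = {b, c, d, e, f}
Tree: B1–B2, B2–B3, B3–B4, B4–B5

Each bag holds 5 vertices, so the decomposition has width 4, which upper-bounds the treewidth. For the lower bound: the 5 vertex sets {e,h}, {b,i}, {d,g}, {c}, {a} are disjoint, each induces a connected subgraph, and every pair is joined by at least one edge of G. Contracting each set to a single vertex therefore yields K_{5} as a minor, and since treewidth is minor-monotone, tw(G) ≥ tw(K_{5}) = 4. Therefore the treewidth is 4.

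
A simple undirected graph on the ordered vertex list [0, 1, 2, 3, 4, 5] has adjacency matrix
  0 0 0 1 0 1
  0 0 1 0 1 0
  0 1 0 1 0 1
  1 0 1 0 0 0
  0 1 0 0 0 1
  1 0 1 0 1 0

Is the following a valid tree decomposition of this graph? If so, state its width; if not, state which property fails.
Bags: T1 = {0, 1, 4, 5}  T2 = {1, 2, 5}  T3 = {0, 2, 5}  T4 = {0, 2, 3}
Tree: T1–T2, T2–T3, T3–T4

No — bags containing vertex 0 are not connected in the tree.

A tree decomposition must satisfy three properties: every vertex lies in some bag; for every edge, both endpoints lie together in some bag; and for every vertex, the bags containing it form a connected subtree. Here bags containing vertex 0 are not connected in the tree, so the decomposition is invalid.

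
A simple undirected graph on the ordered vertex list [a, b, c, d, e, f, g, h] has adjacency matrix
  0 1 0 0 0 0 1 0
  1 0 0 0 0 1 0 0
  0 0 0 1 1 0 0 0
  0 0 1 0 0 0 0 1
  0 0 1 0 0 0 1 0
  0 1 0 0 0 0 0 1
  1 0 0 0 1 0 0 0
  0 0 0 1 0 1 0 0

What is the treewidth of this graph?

2

A width-2 tree decomposition is:
Bags: B1 = {a, b, g}  B2 = {b, e, g}  B3 = {b, c, e}  B4 = {b, c, d}  B5 = {b, d, h}  B6 = {b, f, h}
Tree: B1–B2, B2–B3, B3–B4, B4–B5, B5–B6
The largest bag has 3 vertices, giving width 2; this decomposition certifies tw(G) ≤ 2. For the lower bound, G contains the cycle b–a–g–e–c–d–h–f–b, so G is not a forest; only forests have treewidth ≤ 1, hence tw(G) ≥ 2. Combining the bounds, tw(G) = 2.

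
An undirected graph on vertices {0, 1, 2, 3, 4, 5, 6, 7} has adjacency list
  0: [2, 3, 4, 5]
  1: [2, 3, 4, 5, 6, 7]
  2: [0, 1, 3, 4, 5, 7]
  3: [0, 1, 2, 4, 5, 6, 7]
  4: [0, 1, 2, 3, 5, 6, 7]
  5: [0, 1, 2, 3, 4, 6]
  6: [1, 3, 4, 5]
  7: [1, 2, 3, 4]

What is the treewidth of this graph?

A width-4 tree decomposition is:
Bags: B1 = {1, 2, 3, 4, 7}  B2 = {1, 2, 3, 4, 5}  B3 = {0, 2, 3, 4, 5}  B4 = {1, 3, 4, 5, 6}
Tree: B1–B2, B2–B3, B2–B4
Every bag has size at most 5, so the width is 5 − 1 = 4 and tw(G) ≤ 4. For the lower bound, the 5 vertices {0, 2, 3, 4, 5} are pairwise adjacent, and any tree decomposition puts a clique entirely inside one bag — forcing width ≥ 4. Hence tw(G) = 4 exactly.

4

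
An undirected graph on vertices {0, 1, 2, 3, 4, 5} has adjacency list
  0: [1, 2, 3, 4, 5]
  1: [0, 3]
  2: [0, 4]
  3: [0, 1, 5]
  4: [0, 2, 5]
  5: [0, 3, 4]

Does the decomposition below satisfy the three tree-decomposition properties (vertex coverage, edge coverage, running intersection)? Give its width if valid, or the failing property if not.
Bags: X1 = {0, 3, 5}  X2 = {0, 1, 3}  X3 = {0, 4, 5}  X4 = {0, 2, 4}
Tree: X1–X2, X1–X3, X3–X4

Yes; width 2.

Vertex coverage: the bags together contain {0, 1, 2, 3, 4, 5}, the full vertex set. Edge coverage: each edge of G has both endpoints in at least one bag. Running intersection: for every vertex, the bags containing it form a connected subtree. All three properties hold, so this is a valid tree decomposition of width max|bag| − 1 = 2, and hence tw(G) ≤ 2.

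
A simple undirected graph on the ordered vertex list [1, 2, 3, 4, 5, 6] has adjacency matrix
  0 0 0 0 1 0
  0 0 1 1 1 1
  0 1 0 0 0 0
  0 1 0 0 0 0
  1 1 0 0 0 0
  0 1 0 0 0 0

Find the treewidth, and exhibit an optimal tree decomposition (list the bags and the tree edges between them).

The largest bag has 2 vertices, giving width 1; this decomposition certifies tw(G) ≤ 1. Any graph with an edge has treewidth ≥ 1, and G has the edge 6–2. Combining the bounds, tw(G) = 1.

Treewidth 1.
Bags: B1 = {2, 6}  B2 = {2, 5}  B3 = {2, 3}  B4 = {2, 4}  B5 = {1, 5}
Tree: B1–B2, B1–B3, B1–B4, B2–B5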